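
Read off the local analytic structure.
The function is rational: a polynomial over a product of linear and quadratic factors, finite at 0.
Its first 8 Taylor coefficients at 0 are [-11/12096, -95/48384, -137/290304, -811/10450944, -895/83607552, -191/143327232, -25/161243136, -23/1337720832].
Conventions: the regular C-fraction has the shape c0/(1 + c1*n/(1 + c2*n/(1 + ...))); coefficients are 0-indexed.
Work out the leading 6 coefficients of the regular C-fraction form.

Taylor coefficients (read off): a_0 = -11/12096, a_1 = -95/48384, a_2 = -137/290304, a_3 = -811/10450944, a_4 = -895/83607552, a_5 = -191/143327232.
c0 = a_0 = -11/12096. Peel one level at a time: if S = 1 + c*n/S' with S'(0) = 1, then c is the n-coefficient of S and S' = c*n/(S - 1).
S_1 = c0/f = 1 + (-95/44)*n + (24061/5808)*n^2 + ...; c1 = -95/44.
S_2 = c1*n/(S_1 - 1) = 1 + (24061/12540)*n + (35569/1949400)*n^2 + ...; c2 = 24061/12540.
S_3 = c2*n/(S_2 - 1) = 1 + (-391259/41144310)*n + (200105917/750295510416)*n^2 + ...; c3 = -391259/41144310.
S_4 = c3*n/(S_3 - 1) = 1 + (1728187465/61619451048)*n + (1728187465/2186185699008)*n^2 + ...; c4 = 1728187465/61619451048.
S_5 = c4*n/(S_4 - 1) = 1 + (-24061/853656)*n + ...; c5 = -24061/853656.

The regular C-fraction coefficients are [-11/12096, -95/44, 24061/12540, -391259/41144310, 1728187465/61619451048, -24061/853656].


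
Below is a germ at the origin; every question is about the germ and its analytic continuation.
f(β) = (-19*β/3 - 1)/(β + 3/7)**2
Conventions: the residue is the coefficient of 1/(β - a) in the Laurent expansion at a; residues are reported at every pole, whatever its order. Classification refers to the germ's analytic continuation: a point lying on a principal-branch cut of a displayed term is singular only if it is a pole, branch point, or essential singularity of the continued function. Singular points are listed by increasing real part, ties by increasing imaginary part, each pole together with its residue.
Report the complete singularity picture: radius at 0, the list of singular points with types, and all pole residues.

Radius of convergence at 0: 3/7.
At -3/7: a pole of order 2; residue -19/3.

Denominator factor (β + 3/7)^2: pole of order 2 at -3/7, modulus 3/7.
The radius of convergence is the smallest modulus among the singular points: 3/7.
At the order-2 pole -3/7 set g(β) = (β - (-3/7))^2*f(β) = -19*β/3 - 1.
Order-2 pole: residue = g'(a); g'(-3/7) = -19/3, so the residue is -19/3.


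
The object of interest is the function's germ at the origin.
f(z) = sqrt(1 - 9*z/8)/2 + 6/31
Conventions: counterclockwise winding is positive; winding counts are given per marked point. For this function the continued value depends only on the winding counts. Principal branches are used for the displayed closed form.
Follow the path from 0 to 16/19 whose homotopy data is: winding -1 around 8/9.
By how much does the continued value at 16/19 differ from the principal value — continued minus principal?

The rational part is single-valued and drops out of the difference; each branch term changes only by its own monodromy.
(1/2)*sqrt(1 - z/(8/9)): winding -1 is odd, the square root flips sign, contributing -2*(1/2)*sqrt(1 - (16/19)/(8/9)) = -2*(1/2)*sqrt(1/19) = -(1/19)*sqrt(19).
Summing the contributions at z = 16/19 gives -(1/19)*sqrt(19).

Continued minus principal equals -(1/19)*sqrt(19).


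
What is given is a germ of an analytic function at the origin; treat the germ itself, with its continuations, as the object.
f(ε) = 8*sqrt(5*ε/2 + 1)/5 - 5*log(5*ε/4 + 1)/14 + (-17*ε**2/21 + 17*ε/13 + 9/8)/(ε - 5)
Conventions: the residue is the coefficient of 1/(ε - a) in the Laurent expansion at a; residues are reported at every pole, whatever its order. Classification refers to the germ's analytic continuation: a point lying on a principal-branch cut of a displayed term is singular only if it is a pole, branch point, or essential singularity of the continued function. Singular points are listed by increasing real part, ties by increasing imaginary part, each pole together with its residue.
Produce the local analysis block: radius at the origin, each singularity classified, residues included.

Radius of convergence at 0: 2/5.
At -4/5: a logarithmic branch point.
At -2/5: an algebraic (square-root) branch point.
At 5: a pole of order 1; residue -27463/2184.

Denominator factor (ε - 5): pole of order 1 at 5, modulus 5.
Branch term (8/5)*sqrt(1 - ε/(-2/5)): its argument vanishes at ε = -2/5, a square-root branch point, modulus 2/5.
Branch term (-5/14)*log(1 - ε/(-4/5)): its argument vanishes at ε = -4/5, a logarithmic branch point, modulus 4/5.
The radius of convergence is the smallest modulus among the singular points: 2/5.
The branch terms are analytic at 5 and contribute nothing to the residue; only the rational part matters.
At the order-1 pole 5 set g(ε) = (ε - (5))*(rational part) = -17*ε**2/21 + 17*ε/13 + 9/8.
Simple pole: residue = g(a) at a = 5, which is -27463/2184.
List the singular points by increasing real part (a conjugate pair: the negative imaginary part first).


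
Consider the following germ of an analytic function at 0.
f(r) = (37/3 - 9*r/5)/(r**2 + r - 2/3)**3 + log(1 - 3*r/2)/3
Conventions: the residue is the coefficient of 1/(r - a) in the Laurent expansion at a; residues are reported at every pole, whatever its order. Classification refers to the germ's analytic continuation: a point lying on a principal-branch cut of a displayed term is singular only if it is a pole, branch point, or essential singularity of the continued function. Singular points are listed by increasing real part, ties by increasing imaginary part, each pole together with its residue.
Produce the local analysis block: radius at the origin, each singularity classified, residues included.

Denominator factor (r**2 + r - 2/3)^3: discriminant 11/3, real irrational roots -1/2 + (1/6)*sqrt(33) and -1/2 - (1/6)*sqrt(33); poles of order 3, moduli -1/2 + (1/6)*sqrt(33) and 1/2 + (1/6)*sqrt(33).
Branch term (1/3)*log(1 - r/(2/3)): its argument vanishes at r = 2/3, a logarithmic branch point, modulus 2/3.
The radius of convergence is the smallest modulus among the singular points: -1/2 + (1/6)*sqrt(33).
The branch term is analytic at -1/2 - (1/6)*sqrt(33) and contributes nothing to the residue; only the rational part matters.
The factor r**2 + r - 2/3 splits as (r - a)(r - a') with a = -1/2 - (1/6)*sqrt(33), a' = -1/2 + (1/6)*sqrt(33). At the order-3 pole a set g(r) = (r - a)^3*(rational part) = [37/3 - 9*r/5] / (r - a')^3.
Order-3 pole: residue = g''(a)/2; g''(-1/2 - (1/6)*sqrt(33)) = -(7146/6655)*sqrt(33), so the residue is -(3573/6655)*sqrt(33).
The branch term is analytic at -1/2 + (1/6)*sqrt(33) and contributes nothing to the residue; only the rational part matters.
The factor r**2 + r - 2/3 splits as (r - a)(r - a') with a = -1/2 + (1/6)*sqrt(33), a' = -1/2 - (1/6)*sqrt(33). At the order-3 pole a set g(r) = (r - a)^3*(rational part) = [37/3 - 9*r/5] / (r - a')^3.
Order-3 pole: residue = g''(a)/2; g''(-1/2 + (1/6)*sqrt(33)) = (7146/6655)*sqrt(33), so the residue is (3573/6655)*sqrt(33).
List the singular points by increasing real part (a conjugate pair: the negative imaginary part first).

Radius of convergence at 0: -1/2 + (1/6)*sqrt(33).
At -1/2 - (1/6)*sqrt(33): a pole of order 3; residue -(3573/6655)*sqrt(33).
At -1/2 + (1/6)*sqrt(33): a pole of order 3; residue (3573/6655)*sqrt(33).
At 2/3: a logarithmic branch point.


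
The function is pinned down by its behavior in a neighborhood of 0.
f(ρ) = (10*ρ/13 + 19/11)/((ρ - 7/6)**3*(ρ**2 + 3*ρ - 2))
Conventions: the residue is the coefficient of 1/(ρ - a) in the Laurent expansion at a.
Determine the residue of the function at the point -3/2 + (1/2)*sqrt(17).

The factor ρ**2 + 3*ρ - 2 splits as (ρ - a)(ρ - a') with a = -3/2 + (1/2)*sqrt(17), a' = -3/2 - (1/2)*sqrt(17). At the order-1 pole a set g(ρ) = (ρ - a)*f(ρ) = [(10*ρ/13 + 19/11)/(ρ - 7/6)**3] / (ρ - a').
Simple pole: residue = g(a) at a = -3/2 + (1/2)*sqrt(17), which is -184845456/156259961 - (69149160/241492667)*sqrt(17).

The residue is -184845456/156259961 - (69149160/241492667)*sqrt(17).


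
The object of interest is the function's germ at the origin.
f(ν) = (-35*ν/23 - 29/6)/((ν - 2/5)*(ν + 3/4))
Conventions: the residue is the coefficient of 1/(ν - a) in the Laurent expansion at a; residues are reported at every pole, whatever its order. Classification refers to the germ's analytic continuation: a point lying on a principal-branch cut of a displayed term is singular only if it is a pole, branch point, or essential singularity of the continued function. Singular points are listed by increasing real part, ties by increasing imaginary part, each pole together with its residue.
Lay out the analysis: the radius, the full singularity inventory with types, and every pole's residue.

Radius of convergence at 0: 2/5.
At -3/4: a pole of order 1; residue 5095/1587.
At 2/5: a pole of order 1; residue -7510/1587.

Denominator factor (ν - 2/5): pole of order 1 at 2/5, modulus 2/5.
Denominator factor (ν + 3/4): pole of order 1 at -3/4, modulus 3/4.
The radius of convergence is the smallest modulus among the singular points: 2/5.
At the order-1 pole -3/4 set g(ν) = (ν - (-3/4))*f(ν) = (-35*ν/23 - 29/6)/(ν - 2/5).
Simple pole: residue = g(a) at a = -3/4, which is 5095/1587.
At the order-1 pole 2/5 set g(ν) = (ν - (2/5))*f(ν) = (-35*ν/23 - 29/6)/(ν + 3/4).
Simple pole: residue = g(a) at a = 2/5, which is -7510/1587.
List the singular points by increasing real part (a conjugate pair: the negative imaginary part first).


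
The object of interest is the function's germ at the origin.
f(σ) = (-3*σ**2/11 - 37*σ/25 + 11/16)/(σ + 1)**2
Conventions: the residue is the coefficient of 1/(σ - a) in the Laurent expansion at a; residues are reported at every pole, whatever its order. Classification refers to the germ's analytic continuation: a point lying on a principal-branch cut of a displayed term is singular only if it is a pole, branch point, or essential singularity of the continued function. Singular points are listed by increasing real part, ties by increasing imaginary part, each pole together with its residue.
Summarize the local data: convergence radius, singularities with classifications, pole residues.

Denominator factor (σ + 1)^2: pole of order 2 at -1, modulus 1.
The radius of convergence is the smallest modulus among the singular points: 1.
At the order-2 pole -1 set g(σ) = (σ - (-1))^2*f(σ) = -3*σ**2/11 - 37*σ/25 + 11/16.
Order-2 pole: residue = g'(a); g'(-1) = -257/275, so the residue is -257/275.

Radius of convergence at 0: 1.
At -1: a pole of order 2; residue -257/275.


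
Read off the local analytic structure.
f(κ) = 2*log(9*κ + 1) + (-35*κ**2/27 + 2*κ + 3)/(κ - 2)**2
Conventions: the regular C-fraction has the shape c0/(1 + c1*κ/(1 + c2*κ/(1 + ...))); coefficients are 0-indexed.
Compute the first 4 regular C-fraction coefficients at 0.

Taylor coefficients (expand at 0): a_0 = 3/4, a_1 = 77/4, a_2 = -34673/432, a_3 = 26267/54.
c0 = a_0 = 3/4. Peel one level at a time: if S = 1 + c*κ/S' with S'(0) = 1, then c is the κ-coefficient of S and S' = c*κ/(S - 1).
S_1 = c0/f = 1 + (-77/3)*κ + (248117/324)*κ^2 + ...; c1 = -77/3.
S_2 = c1*κ/(S_1 - 1) = 1 + (248117/8316)*κ + (-545274047/69155856)*κ^2 + ...; c2 = 248117/8316.
S_3 = c2*κ/(S_2 - 1) = 1 + (545274047/2063340972)*κ + ...; c3 = 545274047/2063340972.

The regular C-fraction coefficients are [3/4, -77/3, 248117/8316, 545274047/2063340972].


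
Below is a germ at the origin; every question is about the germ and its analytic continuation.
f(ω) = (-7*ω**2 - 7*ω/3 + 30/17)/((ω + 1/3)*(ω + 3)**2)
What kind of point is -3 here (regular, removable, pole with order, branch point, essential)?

The denominator factor ω + 3 vanishes at -3 and appears to the power 2; the numerator there equals -922/17, nonzero, and no other factor vanishes.
Hence a pole whose order is the multiplicity, 2.

The point is a pole of order 2.


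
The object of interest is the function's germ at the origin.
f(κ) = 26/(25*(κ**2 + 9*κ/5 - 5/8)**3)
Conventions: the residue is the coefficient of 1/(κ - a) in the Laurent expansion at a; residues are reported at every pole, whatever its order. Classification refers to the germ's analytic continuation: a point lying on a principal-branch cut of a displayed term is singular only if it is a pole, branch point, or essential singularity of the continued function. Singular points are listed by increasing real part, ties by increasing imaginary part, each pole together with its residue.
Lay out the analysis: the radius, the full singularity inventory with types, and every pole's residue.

Radius of convergence at 0: -9/10 + (1/20)*sqrt(574).
At -9/10 - (1/20)*sqrt(574): a pole of order 3; residue -(78000/23639903)*sqrt(574).
At -9/10 + (1/20)*sqrt(574): a pole of order 3; residue (78000/23639903)*sqrt(574).

Denominator factor (κ**2 + 9*κ/5 - 5/8)^3: discriminant 287/50, real irrational roots -9/10 + (1/20)*sqrt(574) and -9/10 - (1/20)*sqrt(574); poles of order 3, moduli -9/10 + (1/20)*sqrt(574) and 9/10 + (1/20)*sqrt(574).
The radius of convergence is the smallest modulus among the singular points: -9/10 + (1/20)*sqrt(574).
The factor κ**2 + 9*κ/5 - 5/8 splits as (κ - a)(κ - a') with a = -9/10 - (1/20)*sqrt(574), a' = -9/10 + (1/20)*sqrt(574). At the order-3 pole a set g(κ) = (κ - a)^3*f(κ) = [26/25] / (κ - a')^3.
Order-3 pole: residue = g''(a)/2; g''(-9/10 - (1/20)*sqrt(574)) = -(156000/23639903)*sqrt(574), so the residue is -(78000/23639903)*sqrt(574).
The factor κ**2 + 9*κ/5 - 5/8 splits as (κ - a)(κ - a') with a = -9/10 + (1/20)*sqrt(574), a' = -9/10 - (1/20)*sqrt(574). At the order-3 pole a set g(κ) = (κ - a)^3*f(κ) = [26/25] / (κ - a')^3.
Order-3 pole: residue = g''(a)/2; g''(-9/10 + (1/20)*sqrt(574)) = (156000/23639903)*sqrt(574), so the residue is (78000/23639903)*sqrt(574).
List the singular points by increasing real part (a conjugate pair: the negative imaginary part first).


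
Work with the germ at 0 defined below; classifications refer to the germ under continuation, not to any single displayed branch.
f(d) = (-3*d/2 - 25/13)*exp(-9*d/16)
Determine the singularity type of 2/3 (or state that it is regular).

There is no denominator, hence no pole anywhere.
The factor exp(-9*d/16) is entire.
So the germ continues analytically to 2/3.

The point is a regular point.


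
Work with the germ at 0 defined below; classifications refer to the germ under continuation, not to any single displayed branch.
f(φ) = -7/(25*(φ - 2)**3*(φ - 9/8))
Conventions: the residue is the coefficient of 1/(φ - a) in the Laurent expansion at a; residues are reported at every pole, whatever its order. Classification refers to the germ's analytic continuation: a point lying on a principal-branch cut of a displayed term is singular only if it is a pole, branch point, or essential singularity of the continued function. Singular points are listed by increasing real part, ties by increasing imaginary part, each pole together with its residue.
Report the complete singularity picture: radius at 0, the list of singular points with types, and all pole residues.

Denominator factor (φ - 2)^3: pole of order 3 at 2, modulus 2.
Denominator factor (φ - 9/8): pole of order 1 at 9/8, modulus 9/8.
The radius of convergence is the smallest modulus among the singular points: 9/8.
At the order-1 pole 9/8 set g(φ) = (φ - (9/8))*f(φ) = -7/(25*(φ - 2)**3).
Simple pole: residue = g(a) at a = 9/8, which is 512/1225.
At the order-3 pole 2 set g(φ) = (φ - (2))^3*f(φ) = -7/(25*(φ - 9/8)).
Order-3 pole: residue = g''(a)/2; g''(2) = -1024/1225, so the residue is -512/1225.
List the singular points by increasing real part (a conjugate pair: the negative imaginary part first).

Radius of convergence at 0: 9/8.
At 9/8: a pole of order 1; residue 512/1225.
At 2: a pole of order 3; residue -512/1225.


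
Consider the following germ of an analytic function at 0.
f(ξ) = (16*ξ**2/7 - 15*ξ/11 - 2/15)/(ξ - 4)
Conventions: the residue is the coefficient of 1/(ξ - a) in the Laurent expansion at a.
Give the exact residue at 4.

At the order-1 pole 4 set g(ξ) = (ξ - (4))*f(ξ) = 16*ξ**2/7 - 15*ξ/11 - 2/15.
Simple pole: residue = g(a) at a = 4, which is 35786/1155.

The residue is 35786/1155.


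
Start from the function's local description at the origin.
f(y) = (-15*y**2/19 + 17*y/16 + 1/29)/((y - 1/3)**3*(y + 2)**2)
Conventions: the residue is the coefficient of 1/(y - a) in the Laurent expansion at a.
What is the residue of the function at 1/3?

At the order-3 pole 1/3 set g(y) = (y - (1/3))^3*f(y) = (-15*y**2/19 + 17*y/16 + 1/29)/(y + 2)**2.
Order-3 pole: residue = g''(a)/2; g''(1/3) = -601641/1511944, so the residue is -601641/3023888.

The residue is -601641/3023888.


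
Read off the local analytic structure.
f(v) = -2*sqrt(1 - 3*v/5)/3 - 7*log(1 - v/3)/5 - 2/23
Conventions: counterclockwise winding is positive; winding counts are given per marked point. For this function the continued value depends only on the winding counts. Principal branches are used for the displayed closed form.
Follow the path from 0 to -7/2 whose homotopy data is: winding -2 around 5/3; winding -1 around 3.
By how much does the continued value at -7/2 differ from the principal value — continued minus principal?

Continued minus principal equals (14/5)*pi*i.

The rational part is single-valued and drops out of the difference; each branch term changes only by its own monodromy.
(-7/5)*log(1 - v/(3)): each positive loop around 3 adds 2*pi*i to the log, so winding -1 contributes (-7/5)*(-1)*2*pi*i = (14/5)*pi*i.
(-2/3)*sqrt(1 - v/(5/3)): winding -2 is even, the square root returns to the same sheet, contribution 0.
Summing the contributions at v = -7/2 gives (14/5)*pi*i.


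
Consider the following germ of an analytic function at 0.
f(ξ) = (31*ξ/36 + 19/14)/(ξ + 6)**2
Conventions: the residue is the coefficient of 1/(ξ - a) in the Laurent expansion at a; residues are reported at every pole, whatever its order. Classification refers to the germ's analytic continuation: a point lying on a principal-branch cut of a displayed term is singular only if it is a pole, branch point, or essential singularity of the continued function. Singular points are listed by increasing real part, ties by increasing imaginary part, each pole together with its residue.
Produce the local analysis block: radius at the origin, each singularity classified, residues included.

Denominator factor (ξ + 6)^2: pole of order 2 at -6, modulus 6.
The radius of convergence is the smallest modulus among the singular points: 6.
At the order-2 pole -6 set g(ξ) = (ξ - (-6))^2*f(ξ) = 31*ξ/36 + 19/14.
Order-2 pole: residue = g'(a); g'(-6) = 31/36, so the residue is 31/36.

Radius of convergence at 0: 6.
At -6: a pole of order 2; residue 31/36.


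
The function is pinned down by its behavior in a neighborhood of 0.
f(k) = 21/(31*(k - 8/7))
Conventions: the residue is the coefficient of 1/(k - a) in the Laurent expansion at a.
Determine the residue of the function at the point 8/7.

The residue is 21/31.

At the order-1 pole 8/7 set g(k) = (k - (8/7))*f(k) = 21/31.
Simple pole: residue = g(a) at a = 8/7, which is 21/31.


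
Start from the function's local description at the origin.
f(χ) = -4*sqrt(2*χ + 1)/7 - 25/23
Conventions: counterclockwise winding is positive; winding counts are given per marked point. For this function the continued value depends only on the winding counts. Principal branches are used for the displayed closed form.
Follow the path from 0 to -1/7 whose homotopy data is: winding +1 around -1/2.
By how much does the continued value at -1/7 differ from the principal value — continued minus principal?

The rational part is single-valued and drops out of the difference; each branch term changes only by its own monodromy.
(-4/7)*sqrt(1 - χ/(-1/2)): winding +1 is odd, the square root flips sign, contributing -2*(-4/7)*sqrt(1 - (-1/7)/(-1/2)) = -2*(-4/7)*sqrt(5/7) = (8/49)*sqrt(35).
Summing the contributions at χ = -1/7 gives (8/49)*sqrt(35).

Continued minus principal equals (8/49)*sqrt(35).


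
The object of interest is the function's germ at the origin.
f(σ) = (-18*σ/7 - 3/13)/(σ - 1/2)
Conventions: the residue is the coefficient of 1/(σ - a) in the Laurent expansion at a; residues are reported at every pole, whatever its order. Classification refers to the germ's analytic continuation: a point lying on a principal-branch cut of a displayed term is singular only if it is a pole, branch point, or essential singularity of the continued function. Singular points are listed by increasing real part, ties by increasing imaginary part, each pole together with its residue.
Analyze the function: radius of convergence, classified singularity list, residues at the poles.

Denominator factor (σ - 1/2): pole of order 1 at 1/2, modulus 1/2.
The radius of convergence is the smallest modulus among the singular points: 1/2.
At the order-1 pole 1/2 set g(σ) = (σ - (1/2))*f(σ) = -18*σ/7 - 3/13.
Simple pole: residue = g(a) at a = 1/2, which is -138/91.

Radius of convergence at 0: 1/2.
At 1/2: a pole of order 1; residue -138/91.


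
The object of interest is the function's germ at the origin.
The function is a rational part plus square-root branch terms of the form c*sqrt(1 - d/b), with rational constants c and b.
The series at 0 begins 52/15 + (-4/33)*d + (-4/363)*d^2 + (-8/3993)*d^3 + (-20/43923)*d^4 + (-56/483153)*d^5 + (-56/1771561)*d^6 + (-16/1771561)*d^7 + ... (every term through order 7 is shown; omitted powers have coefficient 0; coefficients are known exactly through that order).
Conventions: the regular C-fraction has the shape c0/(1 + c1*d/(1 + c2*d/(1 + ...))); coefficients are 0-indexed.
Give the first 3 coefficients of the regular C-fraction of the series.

The regular C-fraction coefficients are [52/15, 5/143, -18/143].

Taylor coefficients (read off): a_0 = 52/15, a_1 = -4/33, a_2 = -4/363.
c0 = a_0 = 52/15. Peel one level at a time: if S = 1 + c*d/S' with S'(0) = 1, then c is the d-coefficient of S and S' = c*d/(S - 1).
S_1 = c0/f = 1 + (5/143)*d + (90/20449)*d^2 + ...; c1 = 5/143.
S_2 = c1*d/(S_1 - 1) = 1 + (-18/143)*d + ...; c2 = -18/143.


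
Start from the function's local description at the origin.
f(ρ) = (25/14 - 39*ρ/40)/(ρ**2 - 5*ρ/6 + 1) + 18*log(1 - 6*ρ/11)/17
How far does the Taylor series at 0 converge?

Denominator factor (ρ**2 - 5*ρ/6 + 1): discriminant -119/36, complex-conjugate roots (5/12) + ((1/12)*sqrt(119))*i and (5/12) - ((1/12)*sqrt(119))*i; poles of order 1, moduli 1 and 1.
Branch term (18/17)*log(1 - ρ/(11/6)): its argument vanishes at ρ = 11/6, a logarithmic branch point, modulus 11/6.
The radius of convergence is the smallest modulus among the singular points: 1.

The radius of convergence is 1.


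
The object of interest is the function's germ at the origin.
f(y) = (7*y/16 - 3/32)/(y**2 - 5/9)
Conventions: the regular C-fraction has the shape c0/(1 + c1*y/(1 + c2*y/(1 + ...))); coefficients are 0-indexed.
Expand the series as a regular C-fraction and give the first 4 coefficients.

The regular C-fraction coefficients are [27/160, 14/3, -899/210, -27/70].

Taylor coefficients (expand at 0): a_0 = 27/160, a_1 = -63/80, a_2 = 243/800, a_3 = -567/400.
c0 = a_0 = 27/160. Peel one level at a time: if S = 1 + c*y/S' with S'(0) = 1, then c is the y-coefficient of S and S' = c*y/(S - 1).
S_1 = c0/f = 1 + (14/3)*y + (899/45)*y^2 + ...; c1 = 14/3.
S_2 = c1*y/(S_1 - 1) = 1 + (-899/210)*y + (-8091/4900)*y^2 + ...; c2 = -899/210.
S_3 = c2*y/(S_2 - 1) = 1 + (-27/70)*y + ...; c3 = -27/70.


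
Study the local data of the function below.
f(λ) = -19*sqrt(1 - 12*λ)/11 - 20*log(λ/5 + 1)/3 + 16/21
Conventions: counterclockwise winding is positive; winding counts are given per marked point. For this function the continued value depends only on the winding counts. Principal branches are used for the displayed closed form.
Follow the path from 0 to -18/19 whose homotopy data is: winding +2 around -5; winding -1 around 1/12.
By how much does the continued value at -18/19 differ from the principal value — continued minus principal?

Continued minus principal equals ((2/11)*sqrt(4465)) - ((80/3)*pi)*i.

The rational part is single-valued and drops out of the difference; each branch term changes only by its own monodromy.
(-20/3)*log(1 - λ/(-5)): each positive loop around -5 adds 2*pi*i to the log, so winding +2 contributes (-20/3)*(2)*2*pi*i = -(80/3)*pi*i.
(-19/11)*sqrt(1 - λ/(1/12)): winding -1 is odd, the square root flips sign, contributing -2*(-19/11)*sqrt(1 - (-18/19)/(1/12)) = -2*(-19/11)*sqrt(235/19) = (2/11)*sqrt(4465).
Summing the contributions at λ = -18/19 gives ((2/11)*sqrt(4465)) - ((80/3)*pi)*i.


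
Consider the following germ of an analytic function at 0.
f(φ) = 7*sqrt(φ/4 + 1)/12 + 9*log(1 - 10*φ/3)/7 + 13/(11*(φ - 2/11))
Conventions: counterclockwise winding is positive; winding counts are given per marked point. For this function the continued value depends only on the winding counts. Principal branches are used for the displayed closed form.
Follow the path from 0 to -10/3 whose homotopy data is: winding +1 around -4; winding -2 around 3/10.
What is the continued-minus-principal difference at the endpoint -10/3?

Continued minus principal equals (-(7/36)*sqrt(6)) - ((36/7)*pi)*i.

The rational part is single-valued and drops out of the difference; each branch term changes only by its own monodromy.
(9/7)*log(1 - φ/(3/10)): each positive loop around 3/10 adds 2*pi*i to the log, so winding -2 contributes (9/7)*(-2)*2*pi*i = -(36/7)*pi*i.
(7/12)*sqrt(1 - φ/(-4)): winding +1 is odd, the square root flips sign, contributing -2*(7/12)*sqrt(1 - (-10/3)/(-4)) = -2*(7/12)*sqrt(1/6) = -(7/36)*sqrt(6).
Summing the contributions at φ = -10/3 gives (-(7/36)*sqrt(6)) - ((36/7)*pi)*i.


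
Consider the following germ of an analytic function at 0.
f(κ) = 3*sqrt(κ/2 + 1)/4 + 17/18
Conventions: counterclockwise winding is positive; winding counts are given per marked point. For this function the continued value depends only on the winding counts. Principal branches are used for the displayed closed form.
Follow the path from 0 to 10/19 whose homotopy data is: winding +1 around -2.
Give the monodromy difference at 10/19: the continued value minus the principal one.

Continued minus principal equals -(3/19)*sqrt(114).

The rational part is single-valued and drops out of the difference; each branch term changes only by its own monodromy.
(3/4)*sqrt(1 - κ/(-2)): winding +1 is odd, the square root flips sign, contributing -2*(3/4)*sqrt(1 - (10/19)/(-2)) = -2*(3/4)*sqrt(24/19) = -(3/19)*sqrt(114).
Summing the contributions at κ = 10/19 gives -(3/19)*sqrt(114).


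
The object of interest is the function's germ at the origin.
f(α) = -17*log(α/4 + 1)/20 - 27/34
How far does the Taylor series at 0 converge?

Branch term (-17/20)*log(1 - α/(-4)): its argument vanishes at α = -4, a logarithmic branch point, modulus 4.
The radius of convergence is the smallest modulus among the singular points: 4.

The radius of convergence is 4.


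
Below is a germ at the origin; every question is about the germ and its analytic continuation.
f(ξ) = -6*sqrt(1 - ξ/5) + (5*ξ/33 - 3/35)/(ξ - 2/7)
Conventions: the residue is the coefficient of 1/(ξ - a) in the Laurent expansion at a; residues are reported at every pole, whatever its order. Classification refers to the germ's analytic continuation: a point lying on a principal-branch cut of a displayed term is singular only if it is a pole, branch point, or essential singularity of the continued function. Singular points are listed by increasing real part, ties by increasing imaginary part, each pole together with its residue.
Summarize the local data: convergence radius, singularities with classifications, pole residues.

Denominator factor (ξ - 2/7): pole of order 1 at 2/7, modulus 2/7.
Branch term (-6)*sqrt(1 - ξ/(5)): its argument vanishes at ξ = 5, a square-root branch point, modulus 5.
The radius of convergence is the smallest modulus among the singular points: 2/7.
The branch term is analytic at 2/7 and contributes nothing to the residue; only the rational part matters.
At the order-1 pole 2/7 set g(ξ) = (ξ - (2/7))*(rational part) = 5*ξ/33 - 3/35.
Simple pole: residue = g(a) at a = 2/7, which is -7/165.
List the singular points by increasing real part (a conjugate pair: the negative imaginary part first).

Radius of convergence at 0: 2/7.
At 2/7: a pole of order 1; residue -7/165.
At 5: an algebraic (square-root) branch point.


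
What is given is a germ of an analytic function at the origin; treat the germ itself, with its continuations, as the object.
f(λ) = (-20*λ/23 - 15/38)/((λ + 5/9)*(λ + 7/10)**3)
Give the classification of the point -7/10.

The point is a pole of order 3.

The denominator factor λ + 7/10 vanishes at -7/10 and appears to the power 3; the numerator there equals 187/874, nonzero, and no other factor vanishes.
Hence a pole whose order is the multiplicity, 3.


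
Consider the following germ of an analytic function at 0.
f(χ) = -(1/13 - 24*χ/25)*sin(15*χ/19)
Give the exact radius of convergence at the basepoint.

The radius of convergence is infinite.

The factor -sin(15*χ/19) is entire and contributes no finite singular point.
The polynomial part has no poles.
No finite singular points: the Taylor series at 0 converges everywhere.


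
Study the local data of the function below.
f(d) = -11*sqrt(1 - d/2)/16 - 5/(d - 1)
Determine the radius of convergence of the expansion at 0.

The radius of convergence is 1.

Denominator factor (d - 1): pole of order 1 at 1, modulus 1.
Branch term (-11/16)*sqrt(1 - d/(2)): its argument vanishes at d = 2, a square-root branch point, modulus 2.
The radius of convergence is the smallest modulus among the singular points: 1.


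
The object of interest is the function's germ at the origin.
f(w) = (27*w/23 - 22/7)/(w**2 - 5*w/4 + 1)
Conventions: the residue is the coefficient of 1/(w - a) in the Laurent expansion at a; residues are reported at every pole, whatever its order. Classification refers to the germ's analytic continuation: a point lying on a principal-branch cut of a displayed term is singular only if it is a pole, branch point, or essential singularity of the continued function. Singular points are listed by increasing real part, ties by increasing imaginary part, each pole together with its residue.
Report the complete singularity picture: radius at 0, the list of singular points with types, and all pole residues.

Denominator factor (w**2 - 5*w/4 + 1): discriminant -39/16, complex-conjugate roots (5/8) + ((1/8)*sqrt(39))*i and (5/8) - ((1/8)*sqrt(39))*i; poles of order 1, moduli 1 and 1.
The radius of convergence is the smallest modulus among the singular points: 1.
The factor w**2 - 5*w/4 + 1 splits as (w - a)(w - a') with a = (5/8) - ((1/8)*sqrt(39))*i, a' = (5/8) + ((1/8)*sqrt(39))*i. At the order-1 pole a set g(w) = (w - a)*f(w) = [27*w/23 - 22/7] / (w - a').
Simple pole: residue = g(a) at a = (5/8) - ((1/8)*sqrt(39))*i, which is (27/46) - ((3103/12558)*sqrt(39))*i.
The factor w**2 - 5*w/4 + 1 splits as (w - a)(w - a') with a = (5/8) + ((1/8)*sqrt(39))*i, a' = (5/8) - ((1/8)*sqrt(39))*i. At the order-1 pole a set g(w) = (w - a)*f(w) = [27*w/23 - 22/7] / (w - a').
Simple pole: residue = g(a) at a = (5/8) + ((1/8)*sqrt(39))*i, which is (27/46) + ((3103/12558)*sqrt(39))*i.
List the singular points by increasing real part (a conjugate pair: the negative imaginary part first).

Radius of convergence at 0: 1.
At (5/8) - ((1/8)*sqrt(39))*i: a pole of order 1; residue (27/46) - ((3103/12558)*sqrt(39))*i.
At (5/8) + ((1/8)*sqrt(39))*i: a pole of order 1; residue (27/46) + ((3103/12558)*sqrt(39))*i.


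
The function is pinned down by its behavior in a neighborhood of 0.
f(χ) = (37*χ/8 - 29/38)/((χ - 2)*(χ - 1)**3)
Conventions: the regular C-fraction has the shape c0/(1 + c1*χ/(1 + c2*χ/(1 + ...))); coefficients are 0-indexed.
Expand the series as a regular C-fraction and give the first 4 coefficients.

Taylor coefficients (expand at 0): a_0 = -29/76, a_1 = 297/304, a_2 = 3123/608, a_3 = 15355/1216.
c0 = a_0 = -29/76. Peel one level at a time: if S = 1 + c*χ/S' with S'(0) = 1, then c is the χ-coefficient of S and S' = c*χ/(S - 1).
S_1 = c0/f = 1 + (297/116)*χ + (269343/13456)*χ^2 + ...; c1 = 297/116.
S_2 = c1*χ/(S_1 - 1) = 1 + (-29927/3828)*χ + (96161/6534)*χ^2 + ...; c2 = -29927/3828.
S_3 = c2*χ/(S_2 - 1) = 1 + (5577338/2962773)*χ + ...; c3 = 5577338/2962773.

The regular C-fraction coefficients are [-29/76, 297/116, -29927/3828, 5577338/2962773].


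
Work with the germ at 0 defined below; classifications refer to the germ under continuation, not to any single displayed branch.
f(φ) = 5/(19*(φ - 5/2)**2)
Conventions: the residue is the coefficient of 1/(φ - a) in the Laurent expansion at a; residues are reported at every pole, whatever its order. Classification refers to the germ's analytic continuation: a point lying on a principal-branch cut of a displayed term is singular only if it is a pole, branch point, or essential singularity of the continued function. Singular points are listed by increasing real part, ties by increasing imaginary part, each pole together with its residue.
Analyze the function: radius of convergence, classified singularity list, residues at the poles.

Radius of convergence at 0: 5/2.
At 5/2: a pole of order 2; residue 0.

Denominator factor (φ - 5/2)^2: pole of order 2 at 5/2, modulus 5/2.
The radius of convergence is the smallest modulus among the singular points: 5/2.
At the order-2 pole 5/2 set g(φ) = (φ - (5/2))^2*f(φ) = 5/19.
Order-2 pole: residue = g'(a); g'(5/2) = 0, so the residue is 0.


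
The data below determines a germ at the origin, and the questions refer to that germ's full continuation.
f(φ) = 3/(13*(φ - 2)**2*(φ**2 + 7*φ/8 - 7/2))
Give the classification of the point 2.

The denominator factor φ - 2 vanishes at 2 and appears to the power 2; the numerator there equals 3/13, nonzero, and no other factor vanishes.
Hence a pole whose order is the multiplicity, 2.

The point is a pole of order 2.


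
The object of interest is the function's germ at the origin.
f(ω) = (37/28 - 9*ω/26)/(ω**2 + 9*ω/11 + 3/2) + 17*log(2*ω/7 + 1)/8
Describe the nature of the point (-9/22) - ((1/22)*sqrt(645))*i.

The denominator factor ω**2 + 9*ω/11 + 3/2 vanishes at (-9/22) - ((1/22)*sqrt(645))*i and appears to the power 1; the numerator there equals (2929/2002) + ((9/572)*sqrt(645))*i, nonzero, and no other factor vanishes.
The branch terms are analytic at this point.
Hence a pole whose order is the multiplicity, 1.

The point is a pole of order 1.


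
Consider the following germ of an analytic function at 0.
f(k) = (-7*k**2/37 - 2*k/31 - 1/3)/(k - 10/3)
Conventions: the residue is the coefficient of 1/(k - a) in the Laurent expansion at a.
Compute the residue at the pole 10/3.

The residue is -27361/10323.

At the order-1 pole 10/3 set g(k) = (k - (10/3))*f(k) = -7*k**2/37 - 2*k/31 - 1/3.
Simple pole: residue = g(a) at a = 10/3, which is -27361/10323.


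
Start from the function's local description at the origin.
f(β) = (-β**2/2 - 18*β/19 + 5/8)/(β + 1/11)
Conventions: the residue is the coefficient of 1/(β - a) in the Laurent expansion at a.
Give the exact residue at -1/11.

At the order-1 pole -1/11 set g(β) = (β - (-1/11))*f(β) = -β**2/2 - 18*β/19 + 5/8.
Simple pole: residue = g(a) at a = -1/11, which is 13003/18392.

The residue is 13003/18392.


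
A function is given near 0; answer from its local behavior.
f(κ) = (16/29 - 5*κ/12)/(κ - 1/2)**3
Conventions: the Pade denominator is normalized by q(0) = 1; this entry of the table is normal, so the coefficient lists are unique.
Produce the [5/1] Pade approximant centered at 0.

Taylor coefficients needed (expand at 0): a_0 = -128/29, a_1 = -2014/87, a_2 = -2492/29, a_3 = -7920/29, a_4 = -68960/87, a_5 = -62816/29, a_6 = -164416/29.
Write the denominator as Q(κ) = 1 + q1*κ. Requiring Q*f - P = O(κ^7) with deg P <= 5 kills the coefficients of κ^6..κ^6 in Q*f:
  κ^6: a_6 + q1*a_5 = 0, i.e. -164416/29 + (-62816/29)*q1 = 0.
Solving this linear system: q1 = -5138/1963.
The numerator is Q*f truncated at degree 5: P0 = a_0 = -128/29; P1 = a_1 + q1*a_0 = -1980490/170781; P2 = a_2 + q1*a_1 = -4327456/170781; P3 = a_3 + q1*a_2 = -2743064/56927; P4 = a_4 + q1*a_3 = -13289600/170781; P5 = a_5 + q1*a_4 = -15606944/170781.

The Pade approximant has numerator coefficients [-128/29, -1980490/170781, -4327456/170781, -2743064/56927, -13289600/170781, -15606944/170781]; denominator coefficients [1, -5138/1963].


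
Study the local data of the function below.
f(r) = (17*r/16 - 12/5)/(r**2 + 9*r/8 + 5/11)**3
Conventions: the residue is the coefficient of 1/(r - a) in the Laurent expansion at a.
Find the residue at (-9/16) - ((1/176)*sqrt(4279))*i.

The residue is -((356564736/294319345)*sqrt(4279))*i.

The factor r**2 + 9*r/8 + 5/11 splits as (r - a)(r - a') with a = (-9/16) - ((1/176)*sqrt(4279))*i, a' = (-9/16) + ((1/176)*sqrt(4279))*i. At the order-3 pole a set g(r) = (r - a)^3*f(r) = [17*r/16 - 12/5] / (r - a')^3.
Order-3 pole: residue = g''(a)/2; g''((-9/16) - ((1/176)*sqrt(4279))*i) = -((713129472/294319345)*sqrt(4279))*i, so the residue is -((356564736/294319345)*sqrt(4279))*i.


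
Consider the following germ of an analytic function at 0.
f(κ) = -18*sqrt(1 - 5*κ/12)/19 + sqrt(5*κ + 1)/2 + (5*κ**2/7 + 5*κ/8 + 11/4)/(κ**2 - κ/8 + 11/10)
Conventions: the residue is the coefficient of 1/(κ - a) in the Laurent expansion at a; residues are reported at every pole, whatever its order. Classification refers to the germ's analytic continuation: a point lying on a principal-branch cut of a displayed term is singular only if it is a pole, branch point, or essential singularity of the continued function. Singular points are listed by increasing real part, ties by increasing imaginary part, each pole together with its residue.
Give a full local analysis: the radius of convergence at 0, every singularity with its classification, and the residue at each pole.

Denominator factor (κ**2 - κ/8 + 11/10): discriminant -1403/320, complex-conjugate roots (1/16) + ((1/80)*sqrt(7015))*i and (1/16) - ((1/80)*sqrt(7015))*i; poles of order 1, moduli (1/10)*sqrt(110) and (1/10)*sqrt(110).
Branch term (1/2)*sqrt(1 - κ/(-1/5)): its argument vanishes at κ = -1/5, a square-root branch point, modulus 1/5.
Branch term (-18/19)*sqrt(1 - κ/(12/5)): its argument vanishes at κ = 12/5, a square-root branch point, modulus 12/5.
The radius of convergence is the smallest modulus among the singular points: 1/5.
The branch terms are analytic at (1/16) - ((1/80)*sqrt(7015))*i and contribute nothing to the residue; only the rational part matters.
The factor κ**2 - κ/8 + 11/10 splits as (κ - a)(κ - a') with a = (1/16) - ((1/80)*sqrt(7015))*i, a' = (1/16) + ((1/80)*sqrt(7015))*i. At the order-1 pole a set g(κ) = (κ - a)*(rational part) = [5*κ**2/7 + 5*κ/8 + 11/4] / (κ - a').
Simple pole: residue = g(a) at a = (1/16) - ((1/80)*sqrt(7015))*i, which is (5/14) + ((225/19642)*sqrt(7015))*i.
The branch terms are analytic at (1/16) + ((1/80)*sqrt(7015))*i and contribute nothing to the residue; only the rational part matters.
The factor κ**2 - κ/8 + 11/10 splits as (κ - a)(κ - a') with a = (1/16) + ((1/80)*sqrt(7015))*i, a' = (1/16) - ((1/80)*sqrt(7015))*i. At the order-1 pole a set g(κ) = (κ - a)*(rational part) = [5*κ**2/7 + 5*κ/8 + 11/4] / (κ - a').
Simple pole: residue = g(a) at a = (1/16) + ((1/80)*sqrt(7015))*i, which is (5/14) - ((225/19642)*sqrt(7015))*i.
List the singular points by increasing real part (a conjugate pair: the negative imaginary part first).

Radius of convergence at 0: 1/5.
At -1/5: an algebraic (square-root) branch point.
At (1/16) - ((1/80)*sqrt(7015))*i: a pole of order 1; residue (5/14) + ((225/19642)*sqrt(7015))*i.
At (1/16) + ((1/80)*sqrt(7015))*i: a pole of order 1; residue (5/14) - ((225/19642)*sqrt(7015))*i.
At 12/5: an algebraic (square-root) branch point.


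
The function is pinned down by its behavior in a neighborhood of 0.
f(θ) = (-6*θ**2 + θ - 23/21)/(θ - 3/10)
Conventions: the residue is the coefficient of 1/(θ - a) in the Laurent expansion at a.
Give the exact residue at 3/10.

At the order-1 pole 3/10 set g(θ) = (θ - (3/10))*f(θ) = -6*θ**2 + θ - 23/21.
Simple pole: residue = g(a) at a = 3/10, which is -701/525.

The residue is -701/525.
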